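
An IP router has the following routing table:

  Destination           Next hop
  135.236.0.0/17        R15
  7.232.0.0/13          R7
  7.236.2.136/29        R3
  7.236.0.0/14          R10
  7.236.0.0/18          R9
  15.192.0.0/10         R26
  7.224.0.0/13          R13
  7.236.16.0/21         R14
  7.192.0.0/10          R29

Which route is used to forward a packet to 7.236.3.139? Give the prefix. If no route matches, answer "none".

Entries matching 7.236.3.139:
  7.192.0.0/10 (7.192.0.0 - 7.255.255.255)
  7.232.0.0/13 (7.232.0.0 - 7.239.255.255)
  7.236.0.0/14 (7.236.0.0 - 7.239.255.255)
  7.236.0.0/18 (7.236.0.0 - 7.236.63.255)
Most specific is 7.236.0.0/18.

7.236.0.0/18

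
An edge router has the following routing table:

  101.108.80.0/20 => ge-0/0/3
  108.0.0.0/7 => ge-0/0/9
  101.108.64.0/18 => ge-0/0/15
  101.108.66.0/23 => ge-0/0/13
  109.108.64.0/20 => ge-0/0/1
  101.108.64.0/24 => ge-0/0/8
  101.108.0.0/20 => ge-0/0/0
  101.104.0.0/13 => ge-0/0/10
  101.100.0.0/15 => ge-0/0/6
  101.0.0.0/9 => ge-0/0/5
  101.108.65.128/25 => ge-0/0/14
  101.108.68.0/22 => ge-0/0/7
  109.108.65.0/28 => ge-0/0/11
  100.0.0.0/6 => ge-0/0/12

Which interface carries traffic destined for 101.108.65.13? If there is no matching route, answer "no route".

Routes whose prefix contains 101.108.65.13:
  100.0.0.0/6 (100.0.0.0 - 103.255.255.255) -> ge-0/0/12
  101.0.0.0/9 (101.0.0.0 - 101.127.255.255) -> ge-0/0/5
  101.104.0.0/13 (101.104.0.0 - 101.111.255.255) -> ge-0/0/10
  101.108.64.0/18 (101.108.64.0 - 101.108.127.255) -> ge-0/0/15
More-specific entries that do NOT match:
  109.108.65.0/28 (109.108.65.0 - 109.108.65.15) does not contain 101.108.65.13
  101.108.65.128/25 (101.108.65.128 - 101.108.65.255) does not contain 101.108.65.13
  101.108.64.0/24 (101.108.64.0 - 101.108.64.255) does not contain 101.108.65.13
  101.108.66.0/23 (101.108.66.0 - 101.108.67.255) does not contain 101.108.65.13
  101.108.68.0/22 (101.108.68.0 - 101.108.71.255) does not contain 101.108.65.13
  101.108.80.0/20 (101.108.80.0 - 101.108.95.255) does not contain 101.108.65.13
  109.108.64.0/20 (109.108.64.0 - 109.108.79.255) does not contain 101.108.65.13
  101.108.0.0/20 (101.108.0.0 - 101.108.15.255) does not contain 101.108.65.13
Longest matching prefix is /18 -> interface ge-0/0/15.

ge-0/0/15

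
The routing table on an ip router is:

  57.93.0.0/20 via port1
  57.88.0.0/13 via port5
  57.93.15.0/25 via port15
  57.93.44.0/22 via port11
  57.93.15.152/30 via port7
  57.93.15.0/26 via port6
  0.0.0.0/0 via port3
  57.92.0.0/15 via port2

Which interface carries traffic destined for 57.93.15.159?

port1

Routes whose prefix contains 57.93.15.159:
  0.0.0.0/0 (default, matches everything) -> port3
  57.88.0.0/13 (57.88.0.0 - 57.95.255.255) -> port5
  57.92.0.0/15 (57.92.0.0 - 57.93.255.255) -> port2
  57.93.0.0/20 (57.93.0.0 - 57.93.15.255) -> port1
More-specific entries that do NOT match:
  57.93.15.152/30 (57.93.15.152 - 57.93.15.155) does not contain 57.93.15.159
  57.93.15.0/26 (57.93.15.0 - 57.93.15.63) does not contain 57.93.15.159
  57.93.15.0/25 (57.93.15.0 - 57.93.15.127) does not contain 57.93.15.159
  57.93.44.0/22 (57.93.44.0 - 57.93.47.255) does not contain 57.93.15.159
Longest matching prefix is /20 -> interface port1.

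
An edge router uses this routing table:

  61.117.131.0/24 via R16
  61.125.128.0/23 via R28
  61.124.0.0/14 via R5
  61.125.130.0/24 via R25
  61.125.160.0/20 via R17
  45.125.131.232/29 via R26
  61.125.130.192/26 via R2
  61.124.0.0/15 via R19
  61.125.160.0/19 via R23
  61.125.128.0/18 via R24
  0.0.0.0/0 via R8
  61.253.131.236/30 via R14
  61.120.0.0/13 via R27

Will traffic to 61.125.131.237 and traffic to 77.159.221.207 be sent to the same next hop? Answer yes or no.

no

61.125.131.237: longest match 61.125.128.0/18 -> R24
77.159.221.207: longest match 0.0.0.0/0 -> R8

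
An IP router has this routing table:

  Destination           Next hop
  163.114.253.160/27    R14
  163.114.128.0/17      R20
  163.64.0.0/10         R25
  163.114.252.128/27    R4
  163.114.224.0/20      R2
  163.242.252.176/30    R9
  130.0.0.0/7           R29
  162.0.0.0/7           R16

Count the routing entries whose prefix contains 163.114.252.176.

Prefixes containing 163.114.252.176:
  162.0.0.0/7 (162.0.0.0 - 163.255.255.255)
  163.64.0.0/10 (163.64.0.0 - 163.127.255.255)
  163.114.128.0/17 (163.114.128.0 - 163.114.255.255)
Total matching entries: 3.

3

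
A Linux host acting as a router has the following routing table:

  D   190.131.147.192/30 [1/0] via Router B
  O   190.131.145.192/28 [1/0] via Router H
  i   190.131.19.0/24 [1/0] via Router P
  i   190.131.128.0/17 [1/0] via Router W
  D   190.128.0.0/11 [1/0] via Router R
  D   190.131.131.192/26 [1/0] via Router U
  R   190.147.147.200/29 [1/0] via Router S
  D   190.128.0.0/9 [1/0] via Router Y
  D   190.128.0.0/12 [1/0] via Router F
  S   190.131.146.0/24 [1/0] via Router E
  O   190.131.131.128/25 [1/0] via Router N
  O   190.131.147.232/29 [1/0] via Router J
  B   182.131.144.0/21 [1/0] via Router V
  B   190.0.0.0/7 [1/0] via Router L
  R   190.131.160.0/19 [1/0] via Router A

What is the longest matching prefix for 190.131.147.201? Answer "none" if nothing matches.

Entries matching 190.131.147.201:
  190.0.0.0/7 (190.0.0.0 - 191.255.255.255)
  190.128.0.0/9 (190.128.0.0 - 190.255.255.255)
  190.128.0.0/11 (190.128.0.0 - 190.159.255.255)
  190.128.0.0/12 (190.128.0.0 - 190.143.255.255)
  190.131.128.0/17 (190.131.128.0 - 190.131.255.255)
Most specific is 190.131.128.0/17.

190.131.128.0/17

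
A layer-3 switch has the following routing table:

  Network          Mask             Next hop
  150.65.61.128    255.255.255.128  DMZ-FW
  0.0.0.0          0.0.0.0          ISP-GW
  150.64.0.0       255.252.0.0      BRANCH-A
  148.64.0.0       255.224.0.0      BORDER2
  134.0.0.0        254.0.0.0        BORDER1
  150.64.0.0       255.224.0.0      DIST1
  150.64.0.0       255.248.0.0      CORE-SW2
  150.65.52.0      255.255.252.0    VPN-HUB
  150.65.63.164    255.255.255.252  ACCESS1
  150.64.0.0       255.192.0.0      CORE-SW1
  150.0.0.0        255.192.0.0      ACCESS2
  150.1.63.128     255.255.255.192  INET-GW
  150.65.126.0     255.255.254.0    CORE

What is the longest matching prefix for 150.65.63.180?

150.64.0.0/14

Entries matching 150.65.63.180:
  0.0.0.0/0 (default, matches everything)
  150.64.0.0/10 (150.64.0.0 - 150.127.255.255)
  150.64.0.0/11 (150.64.0.0 - 150.95.255.255)
  150.64.0.0/13 (150.64.0.0 - 150.71.255.255)
  150.64.0.0/14 (150.64.0.0 - 150.67.255.255)
Most specific is 150.64.0.0/14.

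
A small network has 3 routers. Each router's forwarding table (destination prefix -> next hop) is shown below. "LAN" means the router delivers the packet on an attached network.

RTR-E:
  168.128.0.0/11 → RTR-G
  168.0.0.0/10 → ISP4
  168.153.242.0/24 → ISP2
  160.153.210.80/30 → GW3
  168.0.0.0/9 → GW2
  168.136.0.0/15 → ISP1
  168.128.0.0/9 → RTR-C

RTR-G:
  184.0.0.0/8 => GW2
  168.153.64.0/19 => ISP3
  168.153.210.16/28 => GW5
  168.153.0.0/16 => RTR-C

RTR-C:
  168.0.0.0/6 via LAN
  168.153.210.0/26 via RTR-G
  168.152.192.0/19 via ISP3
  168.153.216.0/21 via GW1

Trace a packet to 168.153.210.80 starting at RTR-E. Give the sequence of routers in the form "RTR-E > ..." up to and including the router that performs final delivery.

At RTR-E: longest match for 168.153.210.80 is 168.128.0.0/11 -> RTR-G
At RTR-G: longest match for 168.153.210.80 is 168.153.0.0/16 -> RTR-C
At RTR-C: longest match for 168.153.210.80 is 168.0.0.0/6 -> LAN

RTR-E > RTR-G > RTR-C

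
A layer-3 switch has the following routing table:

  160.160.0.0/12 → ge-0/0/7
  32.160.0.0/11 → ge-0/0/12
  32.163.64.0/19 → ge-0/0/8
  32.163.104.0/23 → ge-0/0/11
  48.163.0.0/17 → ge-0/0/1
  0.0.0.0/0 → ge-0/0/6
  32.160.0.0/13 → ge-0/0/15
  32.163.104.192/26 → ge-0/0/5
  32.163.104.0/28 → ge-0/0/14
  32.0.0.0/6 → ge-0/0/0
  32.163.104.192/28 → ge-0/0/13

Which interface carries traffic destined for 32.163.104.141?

ge-0/0/11

Routes whose prefix contains 32.163.104.141:
  0.0.0.0/0 (default, matches everything) -> ge-0/0/6
  32.0.0.0/6 (32.0.0.0 - 35.255.255.255) -> ge-0/0/0
  32.160.0.0/11 (32.160.0.0 - 32.191.255.255) -> ge-0/0/12
  32.160.0.0/13 (32.160.0.0 - 32.167.255.255) -> ge-0/0/15
  32.163.104.0/23 (32.163.104.0 - 32.163.105.255) -> ge-0/0/11
More-specific entries that do NOT match:
  32.163.104.0/28 (32.163.104.0 - 32.163.104.15) does not contain 32.163.104.141
  32.163.104.192/28 (32.163.104.192 - 32.163.104.207) does not contain 32.163.104.141
  32.163.104.192/26 (32.163.104.192 - 32.163.104.255) does not contain 32.163.104.141
Longest matching prefix is /23 -> interface ge-0/0/11.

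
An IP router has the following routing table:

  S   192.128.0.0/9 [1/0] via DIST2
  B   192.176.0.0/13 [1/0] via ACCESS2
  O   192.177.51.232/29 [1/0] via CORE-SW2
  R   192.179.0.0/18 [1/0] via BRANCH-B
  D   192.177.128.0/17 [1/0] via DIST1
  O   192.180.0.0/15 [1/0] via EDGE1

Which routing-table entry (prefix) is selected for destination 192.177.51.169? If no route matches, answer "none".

192.176.0.0/13

Entries matching 192.177.51.169:
  192.128.0.0/9 (192.128.0.0 - 192.255.255.255)
  192.176.0.0/13 (192.176.0.0 - 192.183.255.255)
Most specific is 192.176.0.0/13.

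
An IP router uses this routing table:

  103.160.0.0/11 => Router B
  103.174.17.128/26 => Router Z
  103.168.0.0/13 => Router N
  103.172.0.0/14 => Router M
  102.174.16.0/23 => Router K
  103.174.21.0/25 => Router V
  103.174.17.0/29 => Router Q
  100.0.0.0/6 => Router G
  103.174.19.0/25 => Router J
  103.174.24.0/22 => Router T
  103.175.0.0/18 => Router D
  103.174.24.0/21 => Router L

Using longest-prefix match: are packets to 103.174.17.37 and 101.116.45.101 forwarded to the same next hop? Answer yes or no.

no

103.174.17.37: longest match 103.172.0.0/14 -> Router M
101.116.45.101: longest match 100.0.0.0/6 -> Router G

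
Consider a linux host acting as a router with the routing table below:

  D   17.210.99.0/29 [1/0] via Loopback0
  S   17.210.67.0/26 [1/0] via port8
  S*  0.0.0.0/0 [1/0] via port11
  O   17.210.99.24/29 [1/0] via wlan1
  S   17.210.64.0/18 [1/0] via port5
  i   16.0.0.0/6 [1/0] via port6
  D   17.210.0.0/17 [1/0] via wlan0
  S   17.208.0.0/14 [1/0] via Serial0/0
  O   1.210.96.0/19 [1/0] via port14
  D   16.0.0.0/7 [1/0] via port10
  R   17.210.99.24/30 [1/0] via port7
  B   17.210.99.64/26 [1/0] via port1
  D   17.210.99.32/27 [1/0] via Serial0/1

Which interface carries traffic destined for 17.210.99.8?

Routes whose prefix contains 17.210.99.8:
  0.0.0.0/0 (default, matches everything) -> port11
  16.0.0.0/6 (16.0.0.0 - 19.255.255.255) -> port6
  16.0.0.0/7 (16.0.0.0 - 17.255.255.255) -> port10
  17.208.0.0/14 (17.208.0.0 - 17.211.255.255) -> Serial0/0
  17.210.0.0/17 (17.210.0.0 - 17.210.127.255) -> wlan0
  17.210.64.0/18 (17.210.64.0 - 17.210.127.255) -> port5
More-specific entries that do NOT match:
  17.210.99.24/30 (17.210.99.24 - 17.210.99.27) does not contain 17.210.99.8
  17.210.99.0/29 (17.210.99.0 - 17.210.99.7) does not contain 17.210.99.8
  17.210.99.24/29 (17.210.99.24 - 17.210.99.31) does not contain 17.210.99.8
  17.210.99.32/27 (17.210.99.32 - 17.210.99.63) does not contain 17.210.99.8
  17.210.67.0/26 (17.210.67.0 - 17.210.67.63) does not contain 17.210.99.8
  17.210.99.64/26 (17.210.99.64 - 17.210.99.127) does not contain 17.210.99.8
  1.210.96.0/19 (1.210.96.0 - 1.210.127.255) does not contain 17.210.99.8
Longest matching prefix is /18 -> interface port5.

port5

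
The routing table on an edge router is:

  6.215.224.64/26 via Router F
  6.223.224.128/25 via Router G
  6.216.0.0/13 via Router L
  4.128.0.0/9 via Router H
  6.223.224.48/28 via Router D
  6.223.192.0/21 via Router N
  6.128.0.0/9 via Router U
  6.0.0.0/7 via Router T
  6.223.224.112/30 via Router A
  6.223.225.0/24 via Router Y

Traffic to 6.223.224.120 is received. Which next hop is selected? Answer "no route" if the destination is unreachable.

Routes whose prefix contains 6.223.224.120:
  6.0.0.0/7 (6.0.0.0 - 7.255.255.255) -> Router T
  6.128.0.0/9 (6.128.0.0 - 6.255.255.255) -> Router U
  6.216.0.0/13 (6.216.0.0 - 6.223.255.255) -> Router L
More-specific entries that do NOT match:
  6.223.224.112/30 (6.223.224.112 - 6.223.224.115) does not contain 6.223.224.120
  6.223.224.48/28 (6.223.224.48 - 6.223.224.63) does not contain 6.223.224.120
  6.215.224.64/26 (6.215.224.64 - 6.215.224.127) does not contain 6.223.224.120
  6.223.224.128/25 (6.223.224.128 - 6.223.224.255) does not contain 6.223.224.120
  6.223.225.0/24 (6.223.225.0 - 6.223.225.255) does not contain 6.223.224.120
  6.223.192.0/21 (6.223.192.0 - 6.223.199.255) does not contain 6.223.224.120
Longest matching prefix is /13 -> next hop Router L.

Router L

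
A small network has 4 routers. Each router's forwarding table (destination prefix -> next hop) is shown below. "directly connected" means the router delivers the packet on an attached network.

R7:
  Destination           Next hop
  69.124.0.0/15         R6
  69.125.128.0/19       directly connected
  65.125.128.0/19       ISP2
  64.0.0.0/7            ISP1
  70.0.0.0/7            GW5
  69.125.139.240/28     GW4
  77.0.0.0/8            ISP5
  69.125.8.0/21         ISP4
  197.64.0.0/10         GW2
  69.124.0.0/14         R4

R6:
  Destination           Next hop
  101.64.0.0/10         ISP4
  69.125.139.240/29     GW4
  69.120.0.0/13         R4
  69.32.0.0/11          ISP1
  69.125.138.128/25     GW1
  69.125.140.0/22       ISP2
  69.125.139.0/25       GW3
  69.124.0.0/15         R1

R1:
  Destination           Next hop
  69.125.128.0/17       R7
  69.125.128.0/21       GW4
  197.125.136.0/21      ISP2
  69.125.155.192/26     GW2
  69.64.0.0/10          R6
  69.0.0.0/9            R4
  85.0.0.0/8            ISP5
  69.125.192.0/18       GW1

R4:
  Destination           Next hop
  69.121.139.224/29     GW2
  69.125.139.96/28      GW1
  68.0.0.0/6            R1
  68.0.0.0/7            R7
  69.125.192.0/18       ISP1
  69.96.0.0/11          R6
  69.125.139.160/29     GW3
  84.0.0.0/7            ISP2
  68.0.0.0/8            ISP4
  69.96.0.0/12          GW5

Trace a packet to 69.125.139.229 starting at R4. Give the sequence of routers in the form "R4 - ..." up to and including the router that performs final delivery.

R4 - R6 - R1 - R7

At R4: longest match for 69.125.139.229 is 69.96.0.0/11 -> R6
At R6: longest match for 69.125.139.229 is 69.124.0.0/15 -> R1
At R1: longest match for 69.125.139.229 is 69.125.128.0/17 -> R7
At R7: longest match for 69.125.139.229 is 69.125.128.0/19 -> directly connected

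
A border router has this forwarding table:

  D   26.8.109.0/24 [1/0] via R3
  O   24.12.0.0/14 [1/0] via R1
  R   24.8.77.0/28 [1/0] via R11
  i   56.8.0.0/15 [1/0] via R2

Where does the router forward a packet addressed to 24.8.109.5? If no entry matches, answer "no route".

No entry's prefix contains 24.8.109.5; there is no default route.

no route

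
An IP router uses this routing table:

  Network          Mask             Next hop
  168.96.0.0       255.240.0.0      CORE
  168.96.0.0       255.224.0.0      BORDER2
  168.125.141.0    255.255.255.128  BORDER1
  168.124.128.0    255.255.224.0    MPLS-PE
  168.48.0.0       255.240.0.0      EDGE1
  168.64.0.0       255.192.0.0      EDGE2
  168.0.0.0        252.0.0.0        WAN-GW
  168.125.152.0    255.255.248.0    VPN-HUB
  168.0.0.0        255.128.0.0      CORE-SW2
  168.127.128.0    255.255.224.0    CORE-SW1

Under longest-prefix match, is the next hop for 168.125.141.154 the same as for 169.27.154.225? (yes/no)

no

168.125.141.154: longest match 168.96.0.0/11 -> BORDER2
169.27.154.225: longest match 168.0.0.0/6 -> WAN-GW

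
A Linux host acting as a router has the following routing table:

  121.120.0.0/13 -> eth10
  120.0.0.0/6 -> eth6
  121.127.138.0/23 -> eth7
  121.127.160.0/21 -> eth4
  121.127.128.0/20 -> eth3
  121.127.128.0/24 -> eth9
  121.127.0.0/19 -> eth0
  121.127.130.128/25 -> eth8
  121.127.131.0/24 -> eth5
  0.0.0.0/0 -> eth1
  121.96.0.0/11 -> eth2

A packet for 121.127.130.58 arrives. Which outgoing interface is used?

eth3

Routes whose prefix contains 121.127.130.58:
  0.0.0.0/0 (default, matches everything) -> eth1
  120.0.0.0/6 (120.0.0.0 - 123.255.255.255) -> eth6
  121.96.0.0/11 (121.96.0.0 - 121.127.255.255) -> eth2
  121.120.0.0/13 (121.120.0.0 - 121.127.255.255) -> eth10
  121.127.128.0/20 (121.127.128.0 - 121.127.143.255) -> eth3
More-specific entries that do NOT match:
  121.127.130.128/25 (121.127.130.128 - 121.127.130.255) does not contain 121.127.130.58
  121.127.128.0/24 (121.127.128.0 - 121.127.128.255) does not contain 121.127.130.58
  121.127.131.0/24 (121.127.131.0 - 121.127.131.255) does not contain 121.127.130.58
  121.127.138.0/23 (121.127.138.0 - 121.127.139.255) does not contain 121.127.130.58
  121.127.160.0/21 (121.127.160.0 - 121.127.167.255) does not contain 121.127.130.58
Longest matching prefix is /20 -> interface eth3.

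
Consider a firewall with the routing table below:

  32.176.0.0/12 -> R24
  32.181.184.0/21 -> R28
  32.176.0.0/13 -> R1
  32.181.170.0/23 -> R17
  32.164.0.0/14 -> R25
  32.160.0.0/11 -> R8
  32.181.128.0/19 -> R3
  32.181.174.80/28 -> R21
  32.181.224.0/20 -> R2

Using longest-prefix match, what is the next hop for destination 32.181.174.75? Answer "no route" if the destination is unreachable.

Routes whose prefix contains 32.181.174.75:
  32.160.0.0/11 (32.160.0.0 - 32.191.255.255) -> R8
  32.176.0.0/12 (32.176.0.0 - 32.191.255.255) -> R24
  32.176.0.0/13 (32.176.0.0 - 32.183.255.255) -> R1
More-specific entries that do NOT match:
  32.181.174.80/28 (32.181.174.80 - 32.181.174.95) does not contain 32.181.174.75
  32.181.170.0/23 (32.181.170.0 - 32.181.171.255) does not contain 32.181.174.75
  32.181.184.0/21 (32.181.184.0 - 32.181.191.255) does not contain 32.181.174.75
  32.181.224.0/20 (32.181.224.0 - 32.181.239.255) does not contain 32.181.174.75
  32.181.128.0/19 (32.181.128.0 - 32.181.159.255) does not contain 32.181.174.75
  32.164.0.0/14 (32.164.0.0 - 32.167.255.255) does not contain 32.181.174.75
Longest matching prefix is /13 -> next hop R1.

R1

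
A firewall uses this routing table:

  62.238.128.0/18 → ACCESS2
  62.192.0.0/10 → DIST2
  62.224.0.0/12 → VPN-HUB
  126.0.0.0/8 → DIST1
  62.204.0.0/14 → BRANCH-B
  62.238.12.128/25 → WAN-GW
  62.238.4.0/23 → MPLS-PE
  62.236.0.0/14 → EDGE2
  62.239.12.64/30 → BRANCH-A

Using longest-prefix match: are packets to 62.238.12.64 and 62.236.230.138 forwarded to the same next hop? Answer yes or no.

62.238.12.64: longest match 62.236.0.0/14 -> EDGE2
62.236.230.138: longest match 62.236.0.0/14 -> EDGE2

yes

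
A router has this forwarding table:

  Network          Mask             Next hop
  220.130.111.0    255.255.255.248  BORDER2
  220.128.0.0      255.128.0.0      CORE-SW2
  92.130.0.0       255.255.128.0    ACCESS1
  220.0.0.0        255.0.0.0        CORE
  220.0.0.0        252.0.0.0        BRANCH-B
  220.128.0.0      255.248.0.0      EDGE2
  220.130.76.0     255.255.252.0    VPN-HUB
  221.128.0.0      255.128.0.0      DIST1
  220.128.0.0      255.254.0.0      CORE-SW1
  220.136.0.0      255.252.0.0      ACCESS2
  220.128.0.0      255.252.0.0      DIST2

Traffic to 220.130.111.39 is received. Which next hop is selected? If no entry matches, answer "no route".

Routes whose prefix contains 220.130.111.39:
  220.0.0.0/6 (220.0.0.0 - 223.255.255.255) -> BRANCH-B
  220.0.0.0/8 (220.0.0.0 - 220.255.255.255) -> CORE
  220.128.0.0/9 (220.128.0.0 - 220.255.255.255) -> CORE-SW2
  220.128.0.0/13 (220.128.0.0 - 220.135.255.255) -> EDGE2
  220.128.0.0/14 (220.128.0.0 - 220.131.255.255) -> DIST2
More-specific entries that do NOT match:
  220.130.111.0/29 (220.130.111.0 - 220.130.111.7) does not contain 220.130.111.39
  220.130.76.0/22 (220.130.76.0 - 220.130.79.255) does not contain 220.130.111.39
  92.130.0.0/17 (92.130.0.0 - 92.130.127.255) does not contain 220.130.111.39
  220.128.0.0/15 (220.128.0.0 - 220.129.255.255) does not contain 220.130.111.39
Longest matching prefix is /14 -> next hop DIST2.

DIST2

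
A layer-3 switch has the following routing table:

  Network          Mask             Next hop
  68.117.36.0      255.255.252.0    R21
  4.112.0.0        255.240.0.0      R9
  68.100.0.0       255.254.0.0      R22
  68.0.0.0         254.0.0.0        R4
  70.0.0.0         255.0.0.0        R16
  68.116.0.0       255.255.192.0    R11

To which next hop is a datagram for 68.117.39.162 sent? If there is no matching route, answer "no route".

R21

Routes whose prefix contains 68.117.39.162:
  68.0.0.0/7 (68.0.0.0 - 69.255.255.255) -> R4
  68.117.36.0/22 (68.117.36.0 - 68.117.39.255) -> R21
Longest matching prefix is /22 -> next hop R21.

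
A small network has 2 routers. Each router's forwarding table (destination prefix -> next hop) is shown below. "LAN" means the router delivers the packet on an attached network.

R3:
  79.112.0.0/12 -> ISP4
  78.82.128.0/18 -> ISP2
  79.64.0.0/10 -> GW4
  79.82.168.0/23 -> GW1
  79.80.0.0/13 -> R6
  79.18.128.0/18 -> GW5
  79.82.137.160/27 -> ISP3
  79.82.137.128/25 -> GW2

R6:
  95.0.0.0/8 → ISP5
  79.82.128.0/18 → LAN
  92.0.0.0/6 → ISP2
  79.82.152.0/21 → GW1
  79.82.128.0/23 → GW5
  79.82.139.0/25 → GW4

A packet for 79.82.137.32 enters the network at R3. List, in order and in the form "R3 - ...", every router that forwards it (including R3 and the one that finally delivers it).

At R3: longest match for 79.82.137.32 is 79.80.0.0/13 -> R6
At R6: longest match for 79.82.137.32 is 79.82.128.0/18 -> LAN

R3 - R6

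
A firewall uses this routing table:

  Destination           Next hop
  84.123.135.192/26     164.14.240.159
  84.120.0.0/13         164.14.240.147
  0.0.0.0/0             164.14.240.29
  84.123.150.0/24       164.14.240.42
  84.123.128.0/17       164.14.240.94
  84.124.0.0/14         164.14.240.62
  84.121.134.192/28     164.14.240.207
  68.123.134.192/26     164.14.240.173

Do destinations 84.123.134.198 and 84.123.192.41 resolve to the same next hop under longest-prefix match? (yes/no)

84.123.134.198: longest match 84.123.128.0/17 -> 164.14.240.94
84.123.192.41: longest match 84.123.128.0/17 -> 164.14.240.94

yes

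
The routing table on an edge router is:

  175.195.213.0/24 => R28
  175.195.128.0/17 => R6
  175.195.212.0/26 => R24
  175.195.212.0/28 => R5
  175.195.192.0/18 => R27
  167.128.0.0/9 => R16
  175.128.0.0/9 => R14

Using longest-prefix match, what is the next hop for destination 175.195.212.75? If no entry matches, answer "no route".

Routes whose prefix contains 175.195.212.75:
  175.128.0.0/9 (175.128.0.0 - 175.255.255.255) -> R14
  175.195.128.0/17 (175.195.128.0 - 175.195.255.255) -> R6
  175.195.192.0/18 (175.195.192.0 - 175.195.255.255) -> R27
More-specific entries that do NOT match:
  175.195.212.0/28 (175.195.212.0 - 175.195.212.15) does not contain 175.195.212.75
  175.195.212.0/26 (175.195.212.0 - 175.195.212.63) does not contain 175.195.212.75
  175.195.213.0/24 (175.195.213.0 - 175.195.213.255) does not contain 175.195.212.75
Longest matching prefix is /18 -> next hop R27.

R27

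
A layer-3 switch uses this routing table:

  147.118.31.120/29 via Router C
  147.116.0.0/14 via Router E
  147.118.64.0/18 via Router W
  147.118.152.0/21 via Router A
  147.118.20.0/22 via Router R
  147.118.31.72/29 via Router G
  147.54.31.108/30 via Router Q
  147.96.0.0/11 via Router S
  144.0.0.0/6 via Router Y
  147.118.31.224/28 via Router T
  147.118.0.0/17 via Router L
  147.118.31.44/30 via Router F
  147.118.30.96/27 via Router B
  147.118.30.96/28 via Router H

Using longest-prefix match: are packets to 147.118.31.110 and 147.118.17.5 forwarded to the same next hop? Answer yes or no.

147.118.31.110: longest match 147.118.0.0/17 -> Router L
147.118.17.5: longest match 147.118.0.0/17 -> Router L

yes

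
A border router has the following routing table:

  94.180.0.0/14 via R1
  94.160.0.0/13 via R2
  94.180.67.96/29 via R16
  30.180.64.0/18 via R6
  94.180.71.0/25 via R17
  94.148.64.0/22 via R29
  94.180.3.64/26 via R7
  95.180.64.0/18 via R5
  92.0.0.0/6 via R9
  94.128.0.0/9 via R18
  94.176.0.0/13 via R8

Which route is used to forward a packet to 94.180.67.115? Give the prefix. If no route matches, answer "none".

94.180.0.0/14

Entries matching 94.180.67.115:
  92.0.0.0/6 (92.0.0.0 - 95.255.255.255)
  94.128.0.0/9 (94.128.0.0 - 94.255.255.255)
  94.176.0.0/13 (94.176.0.0 - 94.183.255.255)
  94.180.0.0/14 (94.180.0.0 - 94.183.255.255)
Most specific is 94.180.0.0/14.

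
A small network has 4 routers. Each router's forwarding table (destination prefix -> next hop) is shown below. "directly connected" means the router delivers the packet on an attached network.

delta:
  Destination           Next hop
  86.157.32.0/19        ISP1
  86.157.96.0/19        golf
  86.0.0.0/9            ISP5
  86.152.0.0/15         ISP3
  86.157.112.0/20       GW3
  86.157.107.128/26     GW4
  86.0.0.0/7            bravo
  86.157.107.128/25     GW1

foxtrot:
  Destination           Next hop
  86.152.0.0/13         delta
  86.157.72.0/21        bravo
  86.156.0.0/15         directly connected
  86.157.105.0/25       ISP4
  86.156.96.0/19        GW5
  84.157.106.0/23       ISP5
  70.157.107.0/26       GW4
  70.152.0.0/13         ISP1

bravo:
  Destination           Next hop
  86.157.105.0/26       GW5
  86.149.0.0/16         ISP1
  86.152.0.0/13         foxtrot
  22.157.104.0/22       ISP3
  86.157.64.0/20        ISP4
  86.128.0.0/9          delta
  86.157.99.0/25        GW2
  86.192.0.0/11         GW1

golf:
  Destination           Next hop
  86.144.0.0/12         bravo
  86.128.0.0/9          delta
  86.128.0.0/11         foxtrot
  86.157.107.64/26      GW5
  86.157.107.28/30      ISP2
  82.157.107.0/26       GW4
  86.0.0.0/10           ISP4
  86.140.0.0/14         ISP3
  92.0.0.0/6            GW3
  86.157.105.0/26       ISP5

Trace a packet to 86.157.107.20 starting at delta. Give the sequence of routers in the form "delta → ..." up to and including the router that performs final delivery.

delta → golf → bravo → foxtrot

At delta: longest match for 86.157.107.20 is 86.157.96.0/19 -> golf
At golf: longest match for 86.157.107.20 is 86.144.0.0/12 -> bravo
At bravo: longest match for 86.157.107.20 is 86.152.0.0/13 -> foxtrot
At foxtrot: longest match for 86.157.107.20 is 86.156.0.0/15 -> directly connected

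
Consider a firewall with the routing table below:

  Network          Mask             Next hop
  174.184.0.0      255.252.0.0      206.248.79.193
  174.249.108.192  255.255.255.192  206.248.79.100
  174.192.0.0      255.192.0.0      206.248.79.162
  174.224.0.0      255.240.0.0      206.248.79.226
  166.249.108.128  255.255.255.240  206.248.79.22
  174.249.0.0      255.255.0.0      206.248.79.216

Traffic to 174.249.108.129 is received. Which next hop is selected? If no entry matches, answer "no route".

Routes whose prefix contains 174.249.108.129:
  174.192.0.0/10 (174.192.0.0 - 174.255.255.255) -> 206.248.79.162
  174.249.0.0/16 (174.249.0.0 - 174.249.255.255) -> 206.248.79.216
More-specific entries that do NOT match:
  166.249.108.128/28 (166.249.108.128 - 166.249.108.143) does not contain 174.249.108.129
  174.249.108.192/26 (174.249.108.192 - 174.249.108.255) does not contain 174.249.108.129
Longest matching prefix is /16 -> next hop 206.248.79.216.

206.248.79.216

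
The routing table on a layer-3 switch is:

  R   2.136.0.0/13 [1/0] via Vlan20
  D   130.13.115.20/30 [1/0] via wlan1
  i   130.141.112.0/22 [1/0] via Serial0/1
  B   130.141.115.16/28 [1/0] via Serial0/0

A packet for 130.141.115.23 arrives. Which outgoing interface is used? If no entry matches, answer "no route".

Routes whose prefix contains 130.141.115.23:
  130.141.112.0/22 (130.141.112.0 - 130.141.115.255) -> Serial0/1
  130.141.115.16/28 (130.141.115.16 - 130.141.115.31) -> Serial0/0
More-specific entries that do NOT match:
  130.13.115.20/30 (130.13.115.20 - 130.13.115.23) does not contain 130.141.115.23
Longest matching prefix is /28 -> interface Serial0/0.

Serial0/0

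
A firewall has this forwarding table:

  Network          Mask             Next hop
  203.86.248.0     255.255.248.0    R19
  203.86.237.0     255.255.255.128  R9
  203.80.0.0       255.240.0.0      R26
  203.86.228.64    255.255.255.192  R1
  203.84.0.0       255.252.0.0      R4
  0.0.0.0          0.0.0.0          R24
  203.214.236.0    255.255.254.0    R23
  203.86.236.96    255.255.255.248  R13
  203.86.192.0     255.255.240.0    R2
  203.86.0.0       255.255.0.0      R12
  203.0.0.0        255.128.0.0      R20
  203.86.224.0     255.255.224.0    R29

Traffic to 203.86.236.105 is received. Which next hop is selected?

R29

Routes whose prefix contains 203.86.236.105:
  0.0.0.0/0 (default, matches everything) -> R24
  203.0.0.0/9 (203.0.0.0 - 203.127.255.255) -> R20
  203.80.0.0/12 (203.80.0.0 - 203.95.255.255) -> R26
  203.84.0.0/14 (203.84.0.0 - 203.87.255.255) -> R4
  203.86.0.0/16 (203.86.0.0 - 203.86.255.255) -> R12
  203.86.224.0/19 (203.86.224.0 - 203.86.255.255) -> R29
More-specific entries that do NOT match:
  203.86.236.96/29 (203.86.236.96 - 203.86.236.103) does not contain 203.86.236.105
  203.86.228.64/26 (203.86.228.64 - 203.86.228.127) does not contain 203.86.236.105
  203.86.237.0/25 (203.86.237.0 - 203.86.237.127) does not contain 203.86.236.105
  203.214.236.0/23 (203.214.236.0 - 203.214.237.255) does not contain 203.86.236.105
  203.86.248.0/21 (203.86.248.0 - 203.86.255.255) does not contain 203.86.236.105
  203.86.192.0/20 (203.86.192.0 - 203.86.207.255) does not contain 203.86.236.105
Longest matching prefix is /19 -> next hop R29.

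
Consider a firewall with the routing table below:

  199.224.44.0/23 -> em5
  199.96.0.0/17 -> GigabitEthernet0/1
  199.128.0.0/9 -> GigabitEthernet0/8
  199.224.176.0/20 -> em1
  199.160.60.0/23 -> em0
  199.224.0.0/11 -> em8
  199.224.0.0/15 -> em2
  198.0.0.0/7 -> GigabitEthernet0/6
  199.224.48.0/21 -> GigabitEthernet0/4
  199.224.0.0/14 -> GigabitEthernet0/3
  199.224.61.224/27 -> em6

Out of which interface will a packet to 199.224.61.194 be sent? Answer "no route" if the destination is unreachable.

em2

Routes whose prefix contains 199.224.61.194:
  198.0.0.0/7 (198.0.0.0 - 199.255.255.255) -> GigabitEthernet0/6
  199.128.0.0/9 (199.128.0.0 - 199.255.255.255) -> GigabitEthernet0/8
  199.224.0.0/11 (199.224.0.0 - 199.255.255.255) -> em8
  199.224.0.0/14 (199.224.0.0 - 199.227.255.255) -> GigabitEthernet0/3
  199.224.0.0/15 (199.224.0.0 - 199.225.255.255) -> em2
More-specific entries that do NOT match:
  199.224.61.224/27 (199.224.61.224 - 199.224.61.255) does not contain 199.224.61.194
  199.224.44.0/23 (199.224.44.0 - 199.224.45.255) does not contain 199.224.61.194
  199.160.60.0/23 (199.160.60.0 - 199.160.61.255) does not contain 199.224.61.194
  199.224.48.0/21 (199.224.48.0 - 199.224.55.255) does not contain 199.224.61.194
  199.224.176.0/20 (199.224.176.0 - 199.224.191.255) does not contain 199.224.61.194
  199.96.0.0/17 (199.96.0.0 - 199.96.127.255) does not contain 199.224.61.194
Longest matching prefix is /15 -> interface em2.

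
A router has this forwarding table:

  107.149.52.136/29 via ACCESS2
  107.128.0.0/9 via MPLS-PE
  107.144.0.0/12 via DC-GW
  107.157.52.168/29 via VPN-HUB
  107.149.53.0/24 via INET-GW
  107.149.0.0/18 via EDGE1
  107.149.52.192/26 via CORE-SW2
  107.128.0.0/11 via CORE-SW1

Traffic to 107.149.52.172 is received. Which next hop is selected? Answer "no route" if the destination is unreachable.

EDGE1

Routes whose prefix contains 107.149.52.172:
  107.128.0.0/9 (107.128.0.0 - 107.255.255.255) -> MPLS-PE
  107.128.0.0/11 (107.128.0.0 - 107.159.255.255) -> CORE-SW1
  107.144.0.0/12 (107.144.0.0 - 107.159.255.255) -> DC-GW
  107.149.0.0/18 (107.149.0.0 - 107.149.63.255) -> EDGE1
More-specific entries that do NOT match:
  107.149.52.136/29 (107.149.52.136 - 107.149.52.143) does not contain 107.149.52.172
  107.157.52.168/29 (107.157.52.168 - 107.157.52.175) does not contain 107.149.52.172
  107.149.52.192/26 (107.149.52.192 - 107.149.52.255) does not contain 107.149.52.172
  107.149.53.0/24 (107.149.53.0 - 107.149.53.255) does not contain 107.149.52.172
Longest matching prefix is /18 -> next hop EDGE1.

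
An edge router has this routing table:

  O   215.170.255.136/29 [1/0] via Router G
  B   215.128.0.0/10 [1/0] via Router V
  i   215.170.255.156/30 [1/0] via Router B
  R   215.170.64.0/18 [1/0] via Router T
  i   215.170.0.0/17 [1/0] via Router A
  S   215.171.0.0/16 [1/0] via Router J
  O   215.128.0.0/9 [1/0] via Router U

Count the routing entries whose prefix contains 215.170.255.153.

Prefixes containing 215.170.255.153:
  215.128.0.0/9 (215.128.0.0 - 215.255.255.255)
  215.128.0.0/10 (215.128.0.0 - 215.191.255.255)
Total matching entries: 2.

2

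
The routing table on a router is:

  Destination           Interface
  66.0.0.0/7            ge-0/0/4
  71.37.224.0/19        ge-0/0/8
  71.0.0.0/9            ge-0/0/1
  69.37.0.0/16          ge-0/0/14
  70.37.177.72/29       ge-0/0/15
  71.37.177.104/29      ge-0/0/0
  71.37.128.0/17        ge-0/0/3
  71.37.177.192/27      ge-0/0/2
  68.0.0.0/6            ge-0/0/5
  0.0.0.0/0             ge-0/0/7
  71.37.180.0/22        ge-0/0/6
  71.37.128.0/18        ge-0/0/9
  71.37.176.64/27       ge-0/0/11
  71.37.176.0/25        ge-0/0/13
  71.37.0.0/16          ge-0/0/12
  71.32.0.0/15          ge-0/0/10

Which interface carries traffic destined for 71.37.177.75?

ge-0/0/9

Routes whose prefix contains 71.37.177.75:
  0.0.0.0/0 (default, matches everything) -> ge-0/0/7
  68.0.0.0/6 (68.0.0.0 - 71.255.255.255) -> ge-0/0/5
  71.0.0.0/9 (71.0.0.0 - 71.127.255.255) -> ge-0/0/1
  71.37.0.0/16 (71.37.0.0 - 71.37.255.255) -> ge-0/0/12
  71.37.128.0/17 (71.37.128.0 - 71.37.255.255) -> ge-0/0/3
  71.37.128.0/18 (71.37.128.0 - 71.37.191.255) -> ge-0/0/9
More-specific entries that do NOT match:
  70.37.177.72/29 (70.37.177.72 - 70.37.177.79) does not contain 71.37.177.75
  71.37.177.104/29 (71.37.177.104 - 71.37.177.111) does not contain 71.37.177.75
  71.37.177.192/27 (71.37.177.192 - 71.37.177.223) does not contain 71.37.177.75
  71.37.176.64/27 (71.37.176.64 - 71.37.176.95) does not contain 71.37.177.75
  71.37.176.0/25 (71.37.176.0 - 71.37.176.127) does not contain 71.37.177.75
  71.37.180.0/22 (71.37.180.0 - 71.37.183.255) does not contain 71.37.177.75
  71.37.224.0/19 (71.37.224.0 - 71.37.255.255) does not contain 71.37.177.75
Longest matching prefix is /18 -> interface ge-0/0/9.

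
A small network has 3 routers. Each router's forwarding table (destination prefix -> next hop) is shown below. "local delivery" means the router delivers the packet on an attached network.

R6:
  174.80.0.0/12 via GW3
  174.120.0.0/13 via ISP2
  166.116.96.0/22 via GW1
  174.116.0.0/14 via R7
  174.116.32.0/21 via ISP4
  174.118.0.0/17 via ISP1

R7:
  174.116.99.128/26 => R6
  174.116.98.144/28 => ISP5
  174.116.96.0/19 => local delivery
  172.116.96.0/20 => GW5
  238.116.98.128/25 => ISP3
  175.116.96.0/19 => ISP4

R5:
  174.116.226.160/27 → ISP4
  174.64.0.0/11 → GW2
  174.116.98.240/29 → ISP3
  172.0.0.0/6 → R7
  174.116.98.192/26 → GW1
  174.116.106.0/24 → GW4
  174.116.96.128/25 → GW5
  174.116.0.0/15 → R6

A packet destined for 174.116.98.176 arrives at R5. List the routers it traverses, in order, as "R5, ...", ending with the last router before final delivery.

R5, R6, R7

At R5: longest match for 174.116.98.176 is 174.116.0.0/15 -> R6
At R6: longest match for 174.116.98.176 is 174.116.0.0/14 -> R7
At R7: longest match for 174.116.98.176 is 174.116.96.0/19 -> local delivery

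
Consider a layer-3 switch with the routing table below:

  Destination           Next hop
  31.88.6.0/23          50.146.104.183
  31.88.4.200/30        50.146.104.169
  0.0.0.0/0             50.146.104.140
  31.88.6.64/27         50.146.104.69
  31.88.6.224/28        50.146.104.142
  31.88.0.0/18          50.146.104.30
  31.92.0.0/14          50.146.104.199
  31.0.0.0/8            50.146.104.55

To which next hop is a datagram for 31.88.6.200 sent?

Routes whose prefix contains 31.88.6.200:
  0.0.0.0/0 (default, matches everything) -> 50.146.104.140
  31.0.0.0/8 (31.0.0.0 - 31.255.255.255) -> 50.146.104.55
  31.88.0.0/18 (31.88.0.0 - 31.88.63.255) -> 50.146.104.30
  31.88.6.0/23 (31.88.6.0 - 31.88.7.255) -> 50.146.104.183
More-specific entries that do NOT match:
  31.88.4.200/30 (31.88.4.200 - 31.88.4.203) does not contain 31.88.6.200
  31.88.6.224/28 (31.88.6.224 - 31.88.6.239) does not contain 31.88.6.200
  31.88.6.64/27 (31.88.6.64 - 31.88.6.95) does not contain 31.88.6.200
Longest matching prefix is /23 -> next hop 50.146.104.183.

50.146.104.183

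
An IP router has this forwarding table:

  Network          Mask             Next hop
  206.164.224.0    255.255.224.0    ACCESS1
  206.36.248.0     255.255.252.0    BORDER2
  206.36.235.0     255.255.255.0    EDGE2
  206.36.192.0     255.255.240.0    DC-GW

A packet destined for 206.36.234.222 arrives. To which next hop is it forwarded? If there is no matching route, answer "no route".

no route

No entry's prefix contains 206.36.234.222; there is no default route.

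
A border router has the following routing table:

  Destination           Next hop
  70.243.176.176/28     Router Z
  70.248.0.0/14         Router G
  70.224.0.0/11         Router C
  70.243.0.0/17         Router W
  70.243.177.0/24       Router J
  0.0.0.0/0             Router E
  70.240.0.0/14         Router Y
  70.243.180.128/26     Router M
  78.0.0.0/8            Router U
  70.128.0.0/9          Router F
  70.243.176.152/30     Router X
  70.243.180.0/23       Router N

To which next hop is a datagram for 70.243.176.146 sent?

Routes whose prefix contains 70.243.176.146:
  0.0.0.0/0 (default, matches everything) -> Router E
  70.128.0.0/9 (70.128.0.0 - 70.255.255.255) -> Router F
  70.224.0.0/11 (70.224.0.0 - 70.255.255.255) -> Router C
  70.240.0.0/14 (70.240.0.0 - 70.243.255.255) -> Router Y
More-specific entries that do NOT match:
  70.243.176.152/30 (70.243.176.152 - 70.243.176.155) does not contain 70.243.176.146
  70.243.176.176/28 (70.243.176.176 - 70.243.176.191) does not contain 70.243.176.146
  70.243.180.128/26 (70.243.180.128 - 70.243.180.191) does not contain 70.243.176.146
  70.243.177.0/24 (70.243.177.0 - 70.243.177.255) does not contain 70.243.176.146
  70.243.180.0/23 (70.243.180.0 - 70.243.181.255) does not contain 70.243.176.146
  70.243.0.0/17 (70.243.0.0 - 70.243.127.255) does not contain 70.243.176.146
Longest matching prefix is /14 -> next hop Router Y.

Router Y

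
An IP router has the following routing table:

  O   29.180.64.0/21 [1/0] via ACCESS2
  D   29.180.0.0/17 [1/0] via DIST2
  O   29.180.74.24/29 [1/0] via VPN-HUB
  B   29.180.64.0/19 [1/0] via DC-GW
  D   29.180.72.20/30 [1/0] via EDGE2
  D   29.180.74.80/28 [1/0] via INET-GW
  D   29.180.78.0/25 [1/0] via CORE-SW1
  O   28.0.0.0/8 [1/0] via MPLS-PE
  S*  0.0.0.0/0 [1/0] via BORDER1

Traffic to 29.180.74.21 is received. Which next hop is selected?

DC-GW

Routes whose prefix contains 29.180.74.21:
  0.0.0.0/0 (default, matches everything) -> BORDER1
  29.180.0.0/17 (29.180.0.0 - 29.180.127.255) -> DIST2
  29.180.64.0/19 (29.180.64.0 - 29.180.95.255) -> DC-GW
More-specific entries that do NOT match:
  29.180.72.20/30 (29.180.72.20 - 29.180.72.23) does not contain 29.180.74.21
  29.180.74.24/29 (29.180.74.24 - 29.180.74.31) does not contain 29.180.74.21
  29.180.74.80/28 (29.180.74.80 - 29.180.74.95) does not contain 29.180.74.21
  29.180.78.0/25 (29.180.78.0 - 29.180.78.127) does not contain 29.180.74.21
  29.180.64.0/21 (29.180.64.0 - 29.180.71.255) does not contain 29.180.74.21
Longest matching prefix is /19 -> next hop DC-GW.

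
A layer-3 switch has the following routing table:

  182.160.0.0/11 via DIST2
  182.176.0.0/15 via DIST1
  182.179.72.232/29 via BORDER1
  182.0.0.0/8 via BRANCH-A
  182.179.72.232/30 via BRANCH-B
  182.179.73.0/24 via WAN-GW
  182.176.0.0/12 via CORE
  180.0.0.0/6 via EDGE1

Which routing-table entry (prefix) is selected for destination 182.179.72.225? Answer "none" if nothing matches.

182.176.0.0/12

Entries matching 182.179.72.225:
  180.0.0.0/6 (180.0.0.0 - 183.255.255.255)
  182.0.0.0/8 (182.0.0.0 - 182.255.255.255)
  182.160.0.0/11 (182.160.0.0 - 182.191.255.255)
  182.176.0.0/12 (182.176.0.0 - 182.191.255.255)
Most specific is 182.176.0.0/12.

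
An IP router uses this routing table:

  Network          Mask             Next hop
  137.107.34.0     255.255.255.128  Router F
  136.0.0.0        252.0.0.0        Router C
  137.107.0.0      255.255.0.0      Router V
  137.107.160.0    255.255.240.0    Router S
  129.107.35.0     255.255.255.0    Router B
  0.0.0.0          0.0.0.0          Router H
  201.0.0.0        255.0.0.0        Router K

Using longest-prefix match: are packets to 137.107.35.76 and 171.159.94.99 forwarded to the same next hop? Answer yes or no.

no

137.107.35.76: longest match 137.107.0.0/16 -> Router V
171.159.94.99: longest match 0.0.0.0/0 -> Router H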